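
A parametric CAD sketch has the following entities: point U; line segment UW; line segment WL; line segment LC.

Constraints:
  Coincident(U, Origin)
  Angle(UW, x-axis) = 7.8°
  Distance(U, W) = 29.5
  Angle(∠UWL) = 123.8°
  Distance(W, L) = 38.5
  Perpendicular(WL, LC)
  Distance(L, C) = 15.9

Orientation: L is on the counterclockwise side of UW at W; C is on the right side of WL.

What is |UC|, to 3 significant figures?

68.2

U is at the origin; UW runs at 7.8° with length 29.5, so W = 29.5·(cos 7.8°, sin 7.8°) = (29.2, 4.00). ∠UWL = 123.8°, so WL runs at 7.8° + (180° − 123.8°) = 64.0° from the x-axis; with |WL| = 38.5, L = W + 38.5·(cos 64.0°, sin 64.0°) = (46.1, 38.6). WL ⟂ LC; with |LC| = 15.9 on the right of WL, C = L + 15.9·(0.899, -0.438) = (60.4, 31.6). Then |UC| = |C − U| = 68.2.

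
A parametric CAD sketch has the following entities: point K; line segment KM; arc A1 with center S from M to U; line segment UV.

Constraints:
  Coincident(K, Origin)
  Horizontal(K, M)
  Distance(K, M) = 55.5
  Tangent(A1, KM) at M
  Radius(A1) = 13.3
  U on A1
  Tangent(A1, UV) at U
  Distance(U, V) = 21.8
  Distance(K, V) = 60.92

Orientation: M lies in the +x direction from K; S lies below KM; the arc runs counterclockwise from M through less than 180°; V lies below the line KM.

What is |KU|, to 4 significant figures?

45.69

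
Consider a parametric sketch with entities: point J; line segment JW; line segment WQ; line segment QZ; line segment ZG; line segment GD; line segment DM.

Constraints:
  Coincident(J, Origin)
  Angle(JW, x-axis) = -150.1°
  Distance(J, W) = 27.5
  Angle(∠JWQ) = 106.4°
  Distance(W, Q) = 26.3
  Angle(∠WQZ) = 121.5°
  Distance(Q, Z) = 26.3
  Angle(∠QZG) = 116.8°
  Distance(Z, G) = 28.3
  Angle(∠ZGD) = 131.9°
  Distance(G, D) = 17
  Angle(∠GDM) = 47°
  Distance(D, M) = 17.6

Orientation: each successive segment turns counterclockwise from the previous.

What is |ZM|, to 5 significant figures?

25.262

∠ZGD = 131.9° gives GD at 93.300° from the x-axis; with |GD| = 17.0, D = (26.275, -10.356). ∠GDM = 47.0° gives DM at -133.70° from the x-axis; with |DM| = 17.6, M = (14.116, -23.080). Then |ZM| = |M − Z| = 25.262.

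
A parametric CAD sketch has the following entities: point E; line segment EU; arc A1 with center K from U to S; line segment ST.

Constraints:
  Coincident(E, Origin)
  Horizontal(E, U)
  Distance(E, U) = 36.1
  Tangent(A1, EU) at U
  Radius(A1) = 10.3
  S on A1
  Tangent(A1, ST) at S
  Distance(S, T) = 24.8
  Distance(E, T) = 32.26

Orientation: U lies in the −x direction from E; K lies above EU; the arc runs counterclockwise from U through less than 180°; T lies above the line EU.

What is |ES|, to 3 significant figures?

27.5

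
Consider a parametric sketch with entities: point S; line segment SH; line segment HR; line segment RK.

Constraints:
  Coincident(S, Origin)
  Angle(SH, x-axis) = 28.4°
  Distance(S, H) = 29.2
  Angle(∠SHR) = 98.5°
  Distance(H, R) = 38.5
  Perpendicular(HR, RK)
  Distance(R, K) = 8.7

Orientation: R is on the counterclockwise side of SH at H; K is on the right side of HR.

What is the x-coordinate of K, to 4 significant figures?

20.76

S is at the origin; SH runs at 28.4° with length 29.2, so H = 29.2·(cos 28.4°, sin 28.4°) = (25.69, 13.89). ∠SHR = 98.5°, so HR runs at 28.4° + (180° − 98.5°) = 109.9° from the x-axis; with |HR| = 38.5, R = H + 38.5·(cos 109.9°, sin 109.9°) = (12.58, 50.09). HR ⟂ RK; with |RK| = 8.7 on the right of HR, K = R + 8.7·(0.9403, 0.3404) = (20.76, 53.05). So K.x = 20.76.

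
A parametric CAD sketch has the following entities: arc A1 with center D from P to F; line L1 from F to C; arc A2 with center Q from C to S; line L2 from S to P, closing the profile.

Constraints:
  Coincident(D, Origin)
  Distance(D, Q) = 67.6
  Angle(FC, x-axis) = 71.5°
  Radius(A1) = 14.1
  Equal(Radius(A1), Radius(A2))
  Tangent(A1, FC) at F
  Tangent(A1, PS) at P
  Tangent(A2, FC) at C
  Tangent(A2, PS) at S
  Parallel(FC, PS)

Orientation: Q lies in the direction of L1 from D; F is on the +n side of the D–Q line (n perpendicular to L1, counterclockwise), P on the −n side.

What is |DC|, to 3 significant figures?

69.1

The slot axis is L1's direction at 71.5°, so u = (cos 71.5°, sin 71.5°) = (0.317, 0.948) and n = (−sin 71.5°, cos 71.5°) = (-0.948, 0.317). D is at the origin and Q lies 67.6 along u from D, so Q = 67.6·u = (21.4, 64.1). Tangency of A1 to both parallel lines with radius 14.1 puts F and P at D ± 14.1·n: F = (-13.4, 4.47), P = (13.4, -4.47). Equal radii place C and S the same way about Q: C = Q + 14.1·n = (8.08, 68.6), S = Q − 14.1·n = (34.8, 59.6). Then |DC| = |C − D| = 69.1.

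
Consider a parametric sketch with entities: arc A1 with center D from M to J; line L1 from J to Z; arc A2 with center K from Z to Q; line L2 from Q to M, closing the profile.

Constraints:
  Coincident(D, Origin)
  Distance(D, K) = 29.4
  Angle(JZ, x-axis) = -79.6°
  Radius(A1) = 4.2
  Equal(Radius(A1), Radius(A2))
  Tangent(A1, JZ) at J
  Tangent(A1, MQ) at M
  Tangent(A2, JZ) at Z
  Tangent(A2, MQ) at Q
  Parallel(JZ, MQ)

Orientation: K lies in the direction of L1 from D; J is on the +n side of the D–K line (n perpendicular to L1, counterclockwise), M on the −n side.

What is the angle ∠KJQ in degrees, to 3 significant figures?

7.82°

The slot axis is L1's direction at -79.6°, so u = (cos -79.6°, sin -79.6°) = (0.181, -0.984) and n = (−sin -79.6°, cos -79.6°) = (0.984, 0.181). D is at the origin and K lies 29.4 along u from D, so K = 29.4·u = (5.31, -28.9). Tangency of A1 to both parallel lines with radius 4.2 puts J and M at D ± 4.2·n: J = (4.13, 0.758), M = (-4.13, -0.758). Equal radii place Z and Q the same way about K: Z = K + 4.2·n = (9.44, -28.2), Q = K − 4.2·n = (1.18, -29.7). Then cos ∠KJQ = JK·JQ / (|JK||JQ|), giving 7.82°.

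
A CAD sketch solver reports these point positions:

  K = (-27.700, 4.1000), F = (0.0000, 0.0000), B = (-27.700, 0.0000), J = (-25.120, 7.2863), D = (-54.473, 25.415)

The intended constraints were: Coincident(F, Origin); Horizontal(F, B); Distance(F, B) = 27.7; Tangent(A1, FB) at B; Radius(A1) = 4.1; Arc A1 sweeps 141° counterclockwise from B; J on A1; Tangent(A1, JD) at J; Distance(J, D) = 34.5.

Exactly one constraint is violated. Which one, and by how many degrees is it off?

Tangent(A1, JD) at J — off by 7.30°.

F = (0.00, 0.00) ✓; F.y = 0.00, B.y = 0.00 ✓; |FB| = 27.70 ✓; ∠(KB, BF) = 90.00° ✓; |KB| = 4.100 ✓; bearing(K→J) − bearing(K→B) = 141.0° ✓; |KJ| = 4.100 ✓; ∠(KJ, JD) = 82.70° ✗; |JD| = 34.50 ✓.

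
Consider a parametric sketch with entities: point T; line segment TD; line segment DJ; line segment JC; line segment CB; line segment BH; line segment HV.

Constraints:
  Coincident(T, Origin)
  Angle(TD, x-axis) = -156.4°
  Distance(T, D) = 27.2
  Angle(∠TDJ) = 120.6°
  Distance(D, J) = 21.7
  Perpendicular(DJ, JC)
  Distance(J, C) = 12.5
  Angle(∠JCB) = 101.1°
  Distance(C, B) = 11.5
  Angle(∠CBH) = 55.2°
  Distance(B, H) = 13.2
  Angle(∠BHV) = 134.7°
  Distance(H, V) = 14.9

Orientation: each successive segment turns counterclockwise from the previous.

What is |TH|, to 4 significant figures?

36.14

T is at the origin; TD runs at -156.4° with length 27.2, so D = (-24.93, -10.89). ∠TDJ = 120.6° gives DJ at -97.00° from the x-axis; with |DJ| = 21.7, J = (-27.57, -32.43). DJ ⟂ JC, so JC runs at -7.000°; with |JC| = 12.5, C = (-15.16, -33.95). ∠JCB = 101.1° gives CB at 71.90° from the x-axis; with |CB| = 11.5, B = (-11.59, -23.02). ∠CBH = 55.2° gives BH at -163.3° from the x-axis; with |BH| = 13.2, H = (-24.23, -26.81). Then |TH| = |H − T| = 36.14.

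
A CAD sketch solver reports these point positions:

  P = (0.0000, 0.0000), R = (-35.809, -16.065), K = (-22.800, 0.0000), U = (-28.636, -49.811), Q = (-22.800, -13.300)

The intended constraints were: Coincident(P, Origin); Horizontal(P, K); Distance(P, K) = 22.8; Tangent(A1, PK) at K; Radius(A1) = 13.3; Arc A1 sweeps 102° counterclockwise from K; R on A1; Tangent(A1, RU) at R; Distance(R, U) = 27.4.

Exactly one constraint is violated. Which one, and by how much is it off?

Distance(R, U) = 27.4 — off by 7.10.

P = (0.00, 0.00) ✓; P.y = 0.00, K.y = 0.00 ✓; |PK| = 22.80 ✓; ∠(QK, KP) = 90.00° ✓; |QK| = 13.30 ✓; bearing(Q→R) − bearing(Q→K) = 102.0° ✓; |QR| = 13.30 ✓; ∠(QR, RU) = 90.00° ✓; |RU| = 34.50 ✗.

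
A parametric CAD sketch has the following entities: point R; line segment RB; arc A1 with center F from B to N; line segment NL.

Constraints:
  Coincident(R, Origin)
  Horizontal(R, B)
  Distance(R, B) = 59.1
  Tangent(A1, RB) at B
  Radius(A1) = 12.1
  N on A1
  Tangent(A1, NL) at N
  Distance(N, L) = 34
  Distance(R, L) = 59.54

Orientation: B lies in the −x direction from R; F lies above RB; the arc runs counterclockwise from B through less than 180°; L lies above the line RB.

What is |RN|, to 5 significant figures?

48.228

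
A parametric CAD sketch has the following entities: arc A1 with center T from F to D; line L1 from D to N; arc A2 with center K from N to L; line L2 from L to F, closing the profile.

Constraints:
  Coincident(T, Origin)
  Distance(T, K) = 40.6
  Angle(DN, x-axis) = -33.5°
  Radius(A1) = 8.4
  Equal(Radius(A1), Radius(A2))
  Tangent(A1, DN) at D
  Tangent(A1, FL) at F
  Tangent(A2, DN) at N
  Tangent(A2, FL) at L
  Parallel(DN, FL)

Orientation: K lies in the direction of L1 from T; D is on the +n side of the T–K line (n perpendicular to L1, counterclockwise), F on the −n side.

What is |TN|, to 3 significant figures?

41.5

The slot axis is L1's direction at -33.5°, so u = (cos -33.5°, sin -33.5°) = (0.834, -0.552) and n = (−sin -33.5°, cos -33.5°) = (0.552, 0.834). T is at the origin and K lies 40.6 along u from T, so K = 40.6·u = (33.9, -22.4). Tangency of A1 to both parallel lines with radius 8.4 puts D and F at T ± 8.4·n: D = (4.64, 7.00), F = (-4.64, -7.00). Equal radii place N and L the same way about K: N = K + 8.4·n = (38.5, -15.4), L = K − 8.4·n = (29.2, -29.4). Then |TN| = |N − T| = 41.5.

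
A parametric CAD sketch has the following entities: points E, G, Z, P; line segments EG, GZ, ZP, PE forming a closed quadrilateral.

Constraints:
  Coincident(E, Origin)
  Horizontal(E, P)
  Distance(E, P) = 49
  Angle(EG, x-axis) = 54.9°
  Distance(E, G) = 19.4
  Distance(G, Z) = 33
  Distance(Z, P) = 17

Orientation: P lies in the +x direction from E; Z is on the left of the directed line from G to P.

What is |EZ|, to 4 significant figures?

47.06

Checks: |GZ| = 33.00 ✓; |ZP| = 17.00 ✓.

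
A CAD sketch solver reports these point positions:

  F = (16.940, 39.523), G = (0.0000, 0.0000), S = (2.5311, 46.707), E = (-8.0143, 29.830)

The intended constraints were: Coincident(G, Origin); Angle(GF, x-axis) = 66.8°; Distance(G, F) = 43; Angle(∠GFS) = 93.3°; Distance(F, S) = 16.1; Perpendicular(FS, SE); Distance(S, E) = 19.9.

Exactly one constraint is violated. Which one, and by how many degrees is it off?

Perpendicular(FS, SE) — off by 5.50°.

G = (0.00, 0.00) ✓; GF at 66.80° ✓; |GF| = 43.00 ✓; ∠GFS = 93.30° ✓; |FS| = 16.10 ✓; ∠(FS, SE) = 84.50° ✗; |SE| = 19.90 ✓.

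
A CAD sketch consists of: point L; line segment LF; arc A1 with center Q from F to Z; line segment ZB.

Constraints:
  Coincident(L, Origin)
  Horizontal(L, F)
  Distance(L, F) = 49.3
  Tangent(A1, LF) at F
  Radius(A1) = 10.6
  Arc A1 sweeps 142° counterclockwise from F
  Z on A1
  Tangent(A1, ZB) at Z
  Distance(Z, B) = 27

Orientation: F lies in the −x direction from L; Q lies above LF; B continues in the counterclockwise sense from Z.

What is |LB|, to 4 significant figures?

73.27

On A1, F sits at bearing -90° from Q; a 142° counterclockwise sweep puts Z at bearing 52°, so Z = Q + 10.6·(cos 52°, sin 52°) = (-42.77, 18.95). Tangency of A1 to ZB means the radius QZ is perpendicular to ZB, so ZB runs along (−sin 52°, cos 52°); with |ZB| = 27.0, B = (-64.05, 35.58). Then |LB| = |B − L| = 73.27.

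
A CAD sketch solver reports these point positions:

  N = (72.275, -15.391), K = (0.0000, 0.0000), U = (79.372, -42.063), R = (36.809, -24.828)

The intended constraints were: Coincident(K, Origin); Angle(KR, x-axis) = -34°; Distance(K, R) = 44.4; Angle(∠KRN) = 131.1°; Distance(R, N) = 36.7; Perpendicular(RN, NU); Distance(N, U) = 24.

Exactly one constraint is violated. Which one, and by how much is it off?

Distance(N, U) = 24 — off by 3.60.

K = (0.00, 0.00) ✓; KR at -34.00° ✓; |KR| = 44.40 ✓; ∠KRN = 131.1° ✓; |RN| = 36.70 ✓; ∠(RN, NU) = 90.00° ✓; |NU| = 27.60 ✗.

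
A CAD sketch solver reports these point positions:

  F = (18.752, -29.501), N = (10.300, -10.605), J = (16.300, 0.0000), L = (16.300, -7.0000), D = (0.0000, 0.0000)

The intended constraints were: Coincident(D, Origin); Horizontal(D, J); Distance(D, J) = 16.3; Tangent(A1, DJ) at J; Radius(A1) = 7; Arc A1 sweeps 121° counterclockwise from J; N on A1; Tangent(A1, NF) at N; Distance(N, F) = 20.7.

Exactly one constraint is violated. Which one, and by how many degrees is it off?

Tangent(A1, NF) at N — off by 6.90°.

D = (0.00, 0.00) ✓; D.y = 0.00, J.y = 0.00 ✓; |DJ| = 16.30 ✓; ∠(LJ, JD) = 90.00° ✓; |LJ| = 7.000 ✓; bearing(L→N) − bearing(L→J) = 121.0° ✓; |LN| = 7.000 ✓; ∠(LN, NF) = 96.90° ✗; |NF| = 20.70 ✓.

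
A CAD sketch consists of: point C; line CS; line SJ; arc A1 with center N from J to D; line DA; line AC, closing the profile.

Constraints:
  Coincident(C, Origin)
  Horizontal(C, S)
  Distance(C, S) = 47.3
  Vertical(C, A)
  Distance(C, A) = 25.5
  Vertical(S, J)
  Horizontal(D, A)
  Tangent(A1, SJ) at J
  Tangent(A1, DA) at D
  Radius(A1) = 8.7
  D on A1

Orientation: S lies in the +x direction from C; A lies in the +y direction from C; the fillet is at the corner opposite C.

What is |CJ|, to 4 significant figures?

50.19

The virtual corner opposite C is at (47.30, 25.50). The tangent condition forces NJ to be normal to SJ and A1 meets DA tangentially, so ND is at right angles to DA, with radius 8.7, so the center N sits 8.7 in from both sides at N = (38.60, 16.80). That places the tangent points at J = (47.30, 16.80) on SJ and D = (38.60, 25.50) on DA. Then |CJ| = |J − C| = 50.19.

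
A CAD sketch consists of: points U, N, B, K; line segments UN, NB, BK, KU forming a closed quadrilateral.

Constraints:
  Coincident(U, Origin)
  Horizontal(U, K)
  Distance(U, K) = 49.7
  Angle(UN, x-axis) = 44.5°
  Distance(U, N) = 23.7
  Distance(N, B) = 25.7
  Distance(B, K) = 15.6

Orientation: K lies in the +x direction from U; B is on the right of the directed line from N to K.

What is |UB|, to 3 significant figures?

34.4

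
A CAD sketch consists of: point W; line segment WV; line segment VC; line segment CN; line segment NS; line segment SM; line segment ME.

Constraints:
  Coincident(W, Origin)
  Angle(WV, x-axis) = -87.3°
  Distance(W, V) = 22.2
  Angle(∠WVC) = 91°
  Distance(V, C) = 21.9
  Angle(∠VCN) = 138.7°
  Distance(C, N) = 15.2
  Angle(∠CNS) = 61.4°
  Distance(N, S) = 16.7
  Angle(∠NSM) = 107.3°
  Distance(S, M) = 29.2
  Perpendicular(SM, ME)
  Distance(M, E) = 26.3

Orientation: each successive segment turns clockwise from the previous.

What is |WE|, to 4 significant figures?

50.28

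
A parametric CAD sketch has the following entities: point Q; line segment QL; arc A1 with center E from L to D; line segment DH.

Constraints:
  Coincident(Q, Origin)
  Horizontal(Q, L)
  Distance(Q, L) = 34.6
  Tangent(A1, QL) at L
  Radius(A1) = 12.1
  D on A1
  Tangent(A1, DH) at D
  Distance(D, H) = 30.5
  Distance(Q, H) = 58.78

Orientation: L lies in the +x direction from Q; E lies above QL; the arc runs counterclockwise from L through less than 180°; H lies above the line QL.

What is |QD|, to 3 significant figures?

48.7

Checks: Q.y = 0.00, L.y = 0.00 ✓; |QL| = 34.60 ✓; |ED| = 12.10 ✓; ∠(ED, DH) = 90.00° ✓; |DH| = 30.50 ✓; |QH| = 58.78 ✓.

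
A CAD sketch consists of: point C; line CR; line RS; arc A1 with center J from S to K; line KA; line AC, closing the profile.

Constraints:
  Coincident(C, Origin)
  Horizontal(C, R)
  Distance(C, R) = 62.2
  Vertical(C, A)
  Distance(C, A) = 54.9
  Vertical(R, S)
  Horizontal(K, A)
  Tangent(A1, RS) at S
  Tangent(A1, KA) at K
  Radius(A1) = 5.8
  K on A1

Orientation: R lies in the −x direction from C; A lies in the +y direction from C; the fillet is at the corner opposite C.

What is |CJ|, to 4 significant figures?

74.78

C is at the origin; CR is horizontal with |CR| = 62.2 and R on the −x side, so R = (-62.20, 0.000). C and A share the same x with |CA| = 54.9 and A on the +y side, so A = (0.000, 54.90). The virtual corner opposite C is at (-62.20, 54.90). Since A1 is tangent to RS there, JS ⟂ RS and since A1 is tangent to KA there, JK ⟂ KA, with radius 5.8, so the center J sits 5.8 in from both sides at J = (-56.40, 49.10). Then |CJ| = |J − C| = 74.78.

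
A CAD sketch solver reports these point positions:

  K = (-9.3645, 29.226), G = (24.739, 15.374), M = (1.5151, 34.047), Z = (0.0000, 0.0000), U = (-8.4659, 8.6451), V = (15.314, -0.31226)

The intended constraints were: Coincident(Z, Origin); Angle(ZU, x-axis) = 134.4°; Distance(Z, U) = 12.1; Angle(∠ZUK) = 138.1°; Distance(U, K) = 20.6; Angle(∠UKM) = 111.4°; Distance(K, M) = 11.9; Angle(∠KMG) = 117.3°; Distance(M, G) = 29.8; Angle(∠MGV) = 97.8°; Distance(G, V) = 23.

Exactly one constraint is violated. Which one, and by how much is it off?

Distance(G, V) = 23 — off by 4.70.

Z = (0.00, 0.00) ✓; ZU at 134.4° ✓; |ZU| = 12.10 ✓; ∠ZUK = 138.1° ✓; |UK| = 20.60 ✓; ∠UKM = 111.4° ✓; |KM| = 11.90 ✓; ∠KMG = 117.3° ✓; |MG| = 29.80 ✓; ∠MGV = 97.80° ✓; |GV| = 18.30 ✗.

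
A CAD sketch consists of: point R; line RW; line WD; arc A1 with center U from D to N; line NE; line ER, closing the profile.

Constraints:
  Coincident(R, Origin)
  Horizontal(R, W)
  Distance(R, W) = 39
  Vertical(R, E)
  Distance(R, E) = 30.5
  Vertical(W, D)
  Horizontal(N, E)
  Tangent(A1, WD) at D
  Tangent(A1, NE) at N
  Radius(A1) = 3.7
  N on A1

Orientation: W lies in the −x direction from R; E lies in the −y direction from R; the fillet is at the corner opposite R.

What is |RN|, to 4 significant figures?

46.65

R is at the origin; R and W share the same y with |RW| = 39.0 and W on the −x side, so W = (-39.00, 0.000). R and E share the same x with |RE| = 30.5 and E on the −y side, so E = (0.000, -30.50). The virtual corner opposite R is at (-39.00, -30.50). The tangent condition forces UD to be normal to WD and the tangent condition forces UN to be normal to NE, with radius 3.7, so the center U sits 3.7 in from both sides at U = (-35.30, -26.80). That places the tangent points at D = (-39.00, -26.80) on WD and N = (-35.30, -30.50) on NE. Then |RN| = |N − R| = 46.65.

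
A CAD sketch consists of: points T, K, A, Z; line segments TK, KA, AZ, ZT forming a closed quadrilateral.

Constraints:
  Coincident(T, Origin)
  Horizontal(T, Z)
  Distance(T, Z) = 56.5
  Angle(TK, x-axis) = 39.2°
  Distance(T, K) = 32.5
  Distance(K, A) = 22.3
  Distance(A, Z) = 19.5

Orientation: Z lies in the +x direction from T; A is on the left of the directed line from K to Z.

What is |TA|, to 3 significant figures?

50.2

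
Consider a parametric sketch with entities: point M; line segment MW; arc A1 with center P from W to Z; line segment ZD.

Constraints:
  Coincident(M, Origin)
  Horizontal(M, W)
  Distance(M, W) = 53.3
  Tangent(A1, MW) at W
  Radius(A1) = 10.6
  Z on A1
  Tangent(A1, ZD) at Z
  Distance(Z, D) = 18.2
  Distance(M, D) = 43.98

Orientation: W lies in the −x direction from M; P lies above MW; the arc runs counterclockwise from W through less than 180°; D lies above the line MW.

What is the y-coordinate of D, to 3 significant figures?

23.9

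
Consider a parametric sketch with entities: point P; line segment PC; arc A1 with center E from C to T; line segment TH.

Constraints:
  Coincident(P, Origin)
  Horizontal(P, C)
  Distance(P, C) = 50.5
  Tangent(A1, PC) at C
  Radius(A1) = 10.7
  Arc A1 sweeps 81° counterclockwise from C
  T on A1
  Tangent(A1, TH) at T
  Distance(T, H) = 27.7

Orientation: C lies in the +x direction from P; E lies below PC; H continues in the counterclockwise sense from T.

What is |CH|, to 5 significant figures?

39.318

P is at the origin; P and C share the same y with |PC| = 50.5 and C on the +x side, so C = (50.500, 0.0000). The tangent condition forces EC to be normal to PC, so E = C + (0, -10.7) = (50.500, -10.700). On A1, C sits at bearing 90° from E; an 81° counterclockwise sweep puts T at bearing 171°, so T = E + 10.7·(cos 171°, sin 171°) = (39.932, -9.0262). Tangency of A1 to TH means the radius ET is perpendicular to TH, so TH runs along (−sin 171°, cos 171°); with |TH| = 27.7, H = (35.599, -36.385). Then |CH| = |H − C| = 39.318.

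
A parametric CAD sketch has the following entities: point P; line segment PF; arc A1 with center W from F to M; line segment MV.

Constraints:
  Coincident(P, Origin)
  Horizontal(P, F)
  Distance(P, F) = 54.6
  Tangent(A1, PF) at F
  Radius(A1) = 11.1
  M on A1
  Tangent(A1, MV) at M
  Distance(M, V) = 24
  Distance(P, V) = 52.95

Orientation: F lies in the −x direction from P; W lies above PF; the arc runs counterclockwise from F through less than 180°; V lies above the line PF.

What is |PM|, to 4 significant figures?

44.67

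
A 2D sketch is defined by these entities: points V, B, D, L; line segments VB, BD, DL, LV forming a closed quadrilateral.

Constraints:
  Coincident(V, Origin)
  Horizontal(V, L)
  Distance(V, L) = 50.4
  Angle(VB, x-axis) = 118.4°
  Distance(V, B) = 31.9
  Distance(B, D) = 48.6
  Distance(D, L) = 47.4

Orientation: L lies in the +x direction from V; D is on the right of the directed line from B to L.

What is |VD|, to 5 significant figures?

16.822

V is at the origin; VL is horizontal with |VL| = 50.4 and L in +x, so L = (50.4, 0). VB runs at 118.4° with |VB| = 31.9, so B = (-15.172, 28.061). D is determined by |BD| = 48.6 and |DL| = 47.4 together: it lies at the intersection of circle(B, 48.6) and circle(L, 47.4). With |BL| = 71.324, the foot of the radical line on BL is 36.470 from B and the perpendicular offset is √(48.6² − 36.470²) = 32.124. Taking the right-of-BL solution: D = (5.7180, -15.820).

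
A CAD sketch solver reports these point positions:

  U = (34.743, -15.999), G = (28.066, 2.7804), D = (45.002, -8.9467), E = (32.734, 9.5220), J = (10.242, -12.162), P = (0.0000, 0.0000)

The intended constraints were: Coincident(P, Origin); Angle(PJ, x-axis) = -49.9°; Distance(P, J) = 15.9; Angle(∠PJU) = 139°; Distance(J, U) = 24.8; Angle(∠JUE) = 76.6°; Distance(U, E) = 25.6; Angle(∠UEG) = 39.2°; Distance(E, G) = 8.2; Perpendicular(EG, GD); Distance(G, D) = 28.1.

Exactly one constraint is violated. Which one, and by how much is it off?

Distance(G, D) = 28.1 — off by 7.50.

P = (0.00, 0.00) ✓; PJ at -49.90° ✓; |PJ| = 15.90 ✓; ∠PJU = 139.0° ✓; |JU| = 24.80 ✓; ∠JUE = 76.60° ✓; |UE| = 25.60 ✓; ∠UEG = 39.20° ✓; |EG| = 8.200 ✓; ∠(EG, GD) = 90.00° ✓; |GD| = 20.60 ✗.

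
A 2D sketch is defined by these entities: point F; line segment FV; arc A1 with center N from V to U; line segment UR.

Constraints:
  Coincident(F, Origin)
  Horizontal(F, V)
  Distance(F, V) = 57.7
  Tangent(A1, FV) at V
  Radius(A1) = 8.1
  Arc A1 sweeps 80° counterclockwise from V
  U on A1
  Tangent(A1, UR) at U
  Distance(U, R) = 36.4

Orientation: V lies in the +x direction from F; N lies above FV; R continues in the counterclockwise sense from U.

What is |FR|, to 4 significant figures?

83.63

On A1, V sits at bearing -90° from N; an 80° counterclockwise sweep puts U at bearing -10°, so U = N + 8.1·(cos -10°, sin -10°) = (65.68, 6.693). A1 meets UR tangentially, so NU is at right angles to UR, so UR runs along (−sin -10°, cos -10°); with |UR| = 36.4, R = (72.00, 42.54). Then |FR| = |R − F| = 83.63.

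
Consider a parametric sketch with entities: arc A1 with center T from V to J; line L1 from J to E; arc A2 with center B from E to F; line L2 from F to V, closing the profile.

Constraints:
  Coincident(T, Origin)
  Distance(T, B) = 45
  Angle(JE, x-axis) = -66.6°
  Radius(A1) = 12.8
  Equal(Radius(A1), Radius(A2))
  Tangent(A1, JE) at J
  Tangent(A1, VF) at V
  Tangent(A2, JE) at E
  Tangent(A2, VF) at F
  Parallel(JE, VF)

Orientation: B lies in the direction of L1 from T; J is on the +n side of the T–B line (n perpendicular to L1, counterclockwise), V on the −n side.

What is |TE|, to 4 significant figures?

46.79

The slot axis is L1's direction at -66.6°, so u = (cos -66.6°, sin -66.6°) = (0.3971, -0.9178) and n = (−sin -66.6°, cos -66.6°) = (0.9178, 0.3971). T is at the origin and B lies 45.0 along u from T, so B = 45.0·u = (17.87, -41.30). Tangency of A1 to both parallel lines with radius 12.8 puts J and V at T ± 12.8·n: J = (11.75, 5.083), V = (-11.75, -5.083). Equal radii place E and F the same way about B: E = B + 12.8·n = (29.62, -36.22), F = B − 12.8·n = (6.124, -46.38). Then |TE| = |E − T| = 46.79.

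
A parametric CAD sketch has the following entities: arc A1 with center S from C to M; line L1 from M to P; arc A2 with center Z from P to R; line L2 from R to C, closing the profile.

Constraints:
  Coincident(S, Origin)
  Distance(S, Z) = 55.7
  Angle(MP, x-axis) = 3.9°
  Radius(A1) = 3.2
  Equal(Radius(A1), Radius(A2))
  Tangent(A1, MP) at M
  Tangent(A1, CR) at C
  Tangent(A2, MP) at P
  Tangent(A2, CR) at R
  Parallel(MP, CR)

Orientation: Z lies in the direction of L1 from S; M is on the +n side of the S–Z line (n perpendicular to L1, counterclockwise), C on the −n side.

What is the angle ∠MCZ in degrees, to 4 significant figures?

86.71°

The slot axis is L1's direction at 3.9°, so u = (cos 3.9°, sin 3.9°) = (0.9977, 0.06802) and n = (−sin 3.9°, cos 3.9°) = (-0.06802, 0.9977). S is at the origin and Z lies 55.7 along u from S, so Z = 55.7·u = (55.57, 3.788). Tangency of A1 to both parallel lines with radius 3.2 puts M and C at S ± 3.2·n: M = (-0.2176, 3.193), C = (0.2176, -3.193). Then cos ∠MCZ = CM·CZ / (|CM||CZ|), giving 86.71°.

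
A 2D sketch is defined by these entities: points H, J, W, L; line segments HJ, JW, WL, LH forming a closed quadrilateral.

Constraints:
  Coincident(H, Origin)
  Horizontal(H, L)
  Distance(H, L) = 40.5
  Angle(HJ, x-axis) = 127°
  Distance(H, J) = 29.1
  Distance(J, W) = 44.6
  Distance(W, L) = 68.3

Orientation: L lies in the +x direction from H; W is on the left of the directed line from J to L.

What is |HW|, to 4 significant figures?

60.47

Checks: |JW| = 44.60 ✓; |WL| = 68.30 ✓.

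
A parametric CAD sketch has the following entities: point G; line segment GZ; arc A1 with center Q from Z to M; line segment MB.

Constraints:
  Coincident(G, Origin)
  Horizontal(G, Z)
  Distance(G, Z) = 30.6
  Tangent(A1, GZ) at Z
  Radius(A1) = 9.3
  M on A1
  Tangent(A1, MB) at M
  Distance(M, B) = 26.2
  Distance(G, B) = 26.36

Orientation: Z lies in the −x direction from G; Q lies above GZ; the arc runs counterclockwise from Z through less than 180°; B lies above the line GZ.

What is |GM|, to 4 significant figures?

23.36

Checks: |QM| = 9.300 ✓; ∠(QM, MB) = 90.00° ✓; |MB| = 26.20 ✓; |GB| = 26.36 ✓.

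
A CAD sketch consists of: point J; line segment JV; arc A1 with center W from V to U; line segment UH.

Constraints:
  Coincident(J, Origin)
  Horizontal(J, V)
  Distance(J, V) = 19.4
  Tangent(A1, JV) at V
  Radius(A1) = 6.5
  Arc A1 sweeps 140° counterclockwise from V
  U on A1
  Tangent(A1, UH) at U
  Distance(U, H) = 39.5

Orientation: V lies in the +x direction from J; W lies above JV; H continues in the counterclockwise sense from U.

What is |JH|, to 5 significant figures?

37.470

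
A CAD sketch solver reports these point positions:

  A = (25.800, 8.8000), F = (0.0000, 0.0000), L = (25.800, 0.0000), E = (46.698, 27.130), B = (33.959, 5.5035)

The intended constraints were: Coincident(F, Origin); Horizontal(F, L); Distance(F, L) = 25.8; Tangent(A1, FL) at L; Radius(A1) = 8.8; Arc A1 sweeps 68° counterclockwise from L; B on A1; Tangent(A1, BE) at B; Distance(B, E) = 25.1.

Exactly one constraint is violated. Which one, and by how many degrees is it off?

Tangent(A1, BE) at B — off by 8.50°.

F = (0.00, 0.00) ✓; F.y = 0.00, L.y = 0.00 ✓; |FL| = 25.80 ✓; ∠(AL, LF) = 90.00° ✓; |AL| = 8.800 ✓; bearing(A→B) − bearing(A→L) = 68.00° ✓; |AB| = 8.800 ✓; ∠(AB, BE) = 98.50° ✗; |BE| = 25.10 ✓.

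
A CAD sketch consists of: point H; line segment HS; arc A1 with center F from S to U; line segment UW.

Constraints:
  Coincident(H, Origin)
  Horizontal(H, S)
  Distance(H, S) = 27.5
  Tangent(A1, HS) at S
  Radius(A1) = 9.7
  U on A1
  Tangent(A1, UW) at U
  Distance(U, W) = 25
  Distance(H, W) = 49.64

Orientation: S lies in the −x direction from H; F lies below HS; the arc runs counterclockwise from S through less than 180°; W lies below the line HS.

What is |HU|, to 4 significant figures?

38.65

H is at the origin; H and S share the same y with |HS| = 27.5 and S on the −x side, so S = (-27.50, 0.000). The tangent condition forces FS to be normal to HS, so F = S + (0, -9.7) = (-27.50, -9.700). Since FU ⟂ UW (tangency), |FW| = √(9.7² + 25.0²) = 26.82 regardless of where U sits on A1. So W lies on both circle(H, 49.64) and circle(F, 26.82); the below-HS intersection is W = (-34.65, -35.54). U is the foot of the tangent from W: U = (-37.15, -10.67).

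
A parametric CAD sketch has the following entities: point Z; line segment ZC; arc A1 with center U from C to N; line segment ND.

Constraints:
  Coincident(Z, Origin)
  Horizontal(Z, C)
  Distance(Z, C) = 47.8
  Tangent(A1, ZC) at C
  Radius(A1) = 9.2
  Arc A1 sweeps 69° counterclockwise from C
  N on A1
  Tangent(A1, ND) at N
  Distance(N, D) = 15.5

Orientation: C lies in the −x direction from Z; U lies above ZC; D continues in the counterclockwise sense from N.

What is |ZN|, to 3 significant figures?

39.7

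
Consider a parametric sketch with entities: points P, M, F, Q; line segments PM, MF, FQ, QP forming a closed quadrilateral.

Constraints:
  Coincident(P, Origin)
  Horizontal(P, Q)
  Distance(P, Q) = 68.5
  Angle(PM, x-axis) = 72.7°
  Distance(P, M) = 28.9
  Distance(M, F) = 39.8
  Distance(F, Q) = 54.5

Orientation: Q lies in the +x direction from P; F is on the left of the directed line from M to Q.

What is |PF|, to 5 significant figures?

64.297

Checks: |MF| = 39.80 ✓; |FQ| = 54.50 ✓.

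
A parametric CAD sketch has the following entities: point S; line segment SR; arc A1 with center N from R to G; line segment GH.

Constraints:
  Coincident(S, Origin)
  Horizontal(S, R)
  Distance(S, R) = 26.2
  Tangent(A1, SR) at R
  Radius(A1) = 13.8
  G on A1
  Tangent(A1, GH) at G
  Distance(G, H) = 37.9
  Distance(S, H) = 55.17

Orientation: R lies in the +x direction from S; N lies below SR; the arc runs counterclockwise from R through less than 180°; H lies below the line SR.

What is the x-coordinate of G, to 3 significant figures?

12.5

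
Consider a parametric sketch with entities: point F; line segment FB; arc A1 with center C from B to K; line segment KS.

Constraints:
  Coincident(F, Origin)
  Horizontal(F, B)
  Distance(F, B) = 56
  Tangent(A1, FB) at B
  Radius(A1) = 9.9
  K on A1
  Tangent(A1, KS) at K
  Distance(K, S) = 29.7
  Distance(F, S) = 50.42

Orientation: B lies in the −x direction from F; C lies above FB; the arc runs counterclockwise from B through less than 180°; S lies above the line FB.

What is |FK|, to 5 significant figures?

47.135

Checks: |CK| = 9.900 ✓; ∠(CK, KS) = 90.00° ✓; |KS| = 29.70 ✓; |FS| = 50.42 ✓.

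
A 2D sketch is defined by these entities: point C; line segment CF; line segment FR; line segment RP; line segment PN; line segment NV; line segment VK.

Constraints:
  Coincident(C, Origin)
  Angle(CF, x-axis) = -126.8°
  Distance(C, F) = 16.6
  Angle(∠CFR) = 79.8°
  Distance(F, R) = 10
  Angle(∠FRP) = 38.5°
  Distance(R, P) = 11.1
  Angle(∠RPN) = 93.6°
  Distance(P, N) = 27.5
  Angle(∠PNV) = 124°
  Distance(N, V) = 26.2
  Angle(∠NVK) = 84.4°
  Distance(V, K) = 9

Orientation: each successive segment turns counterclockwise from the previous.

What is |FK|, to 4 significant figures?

36.00

∠PNV = 124.0° gives NV at -102.7° from the x-axis; with |NV| = 26.2, V = (-37.06, -43.25). ∠NVK = 84.4° gives VK at -7.100° from the x-axis; with |VK| = 9.0, K = (-28.13, -44.36). Then |FK| = |K − F| = 36.00.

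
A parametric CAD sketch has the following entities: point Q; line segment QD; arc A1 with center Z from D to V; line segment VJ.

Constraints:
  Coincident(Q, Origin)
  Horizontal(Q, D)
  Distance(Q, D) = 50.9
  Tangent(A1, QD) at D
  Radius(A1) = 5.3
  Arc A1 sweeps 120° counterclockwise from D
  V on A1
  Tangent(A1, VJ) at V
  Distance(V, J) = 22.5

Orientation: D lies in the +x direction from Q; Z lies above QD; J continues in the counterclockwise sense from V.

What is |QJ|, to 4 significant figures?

52.06

On A1, D sits at bearing -90° from Z; a 120° counterclockwise sweep puts V at bearing 30°, so V = Z + 5.3·(cos 30°, sin 30°) = (55.49, 7.950). Tangency of A1 to VJ means the radius ZV is perpendicular to VJ, so VJ runs along (−sin 30°, cos 30°); with |VJ| = 22.5, J = (44.24, 27.44). Then |QJ| = |J − Q| = 52.06.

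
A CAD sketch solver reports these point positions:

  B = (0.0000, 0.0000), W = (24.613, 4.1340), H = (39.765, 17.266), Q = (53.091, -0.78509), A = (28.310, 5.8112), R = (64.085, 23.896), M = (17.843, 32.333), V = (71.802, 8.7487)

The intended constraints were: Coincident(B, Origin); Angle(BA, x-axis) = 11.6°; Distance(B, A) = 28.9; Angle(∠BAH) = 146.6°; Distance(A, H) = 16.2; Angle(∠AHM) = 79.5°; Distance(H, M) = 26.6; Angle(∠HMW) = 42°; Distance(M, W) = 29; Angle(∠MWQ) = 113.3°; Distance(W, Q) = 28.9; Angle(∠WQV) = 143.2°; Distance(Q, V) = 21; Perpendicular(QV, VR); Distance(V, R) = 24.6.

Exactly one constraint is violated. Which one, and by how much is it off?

Distance(V, R) = 24.6 — off by 7.60.

B = (0.00, 0.00) ✓; BA at 11.60° ✓; |BA| = 28.90 ✓; ∠BAH = 146.6° ✓; |AH| = 16.20 ✓; ∠AHM = 79.50° ✓; |HM| = 26.60 ✓; ∠HMW = 42.00° ✓; |MW| = 29.00 ✓; ∠MWQ = 113.3° ✓; |WQ| = 28.90 ✓; ∠WQV = 143.2° ✓; |QV| = 21.00 ✓; ∠(QV, VR) = 90.00° ✓; |VR| = 17.00 ✗.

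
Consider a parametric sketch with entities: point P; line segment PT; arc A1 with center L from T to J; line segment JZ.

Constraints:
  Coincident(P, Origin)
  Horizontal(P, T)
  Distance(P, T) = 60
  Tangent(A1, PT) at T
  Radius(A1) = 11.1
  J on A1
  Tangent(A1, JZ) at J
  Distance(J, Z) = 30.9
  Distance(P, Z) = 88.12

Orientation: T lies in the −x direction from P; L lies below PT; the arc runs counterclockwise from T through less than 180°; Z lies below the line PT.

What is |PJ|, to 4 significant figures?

71.01

P is at the origin; PT is horizontal with |PT| = 60.0 and T on the −x side, so T = (-60.00, 0.000). A1 meets PT tangentially, so LT is at right angles to PT, so L = T + (0, -11.1) = (-60.00, -11.10). Since LJ ⟂ JZ (tangency), |LZ| = √(11.1² + 30.9²) = 32.83 regardless of where J sits on A1. So Z lies on both circle(P, 88.12) and circle(L, 32.83); the below-PT intersection is Z = (-79.86, -37.24). J is the foot of the tangent from Z: J = (-70.59, -7.768).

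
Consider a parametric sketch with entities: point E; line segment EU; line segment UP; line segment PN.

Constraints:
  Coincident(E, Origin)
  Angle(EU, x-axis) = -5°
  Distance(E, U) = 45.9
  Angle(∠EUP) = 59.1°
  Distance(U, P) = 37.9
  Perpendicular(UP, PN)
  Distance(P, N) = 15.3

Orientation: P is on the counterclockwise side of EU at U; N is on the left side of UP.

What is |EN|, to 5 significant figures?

28.025

∠EUP = 59.1°, so UP runs at -5.0° + (180° − 59.1°) = 115.90° from the x-axis; with |UP| = 37.9, P = U + 37.9·(cos 115.90°, sin 115.90°) = (29.171, 30.093). The perpendicularity gives PN at right angles to UP; with |PN| = 15.3 on the left of UP, N = P + 15.3·(-0.89956, -0.43680) = (15.407, 23.410). Then |EN| = |N − E| = 28.025.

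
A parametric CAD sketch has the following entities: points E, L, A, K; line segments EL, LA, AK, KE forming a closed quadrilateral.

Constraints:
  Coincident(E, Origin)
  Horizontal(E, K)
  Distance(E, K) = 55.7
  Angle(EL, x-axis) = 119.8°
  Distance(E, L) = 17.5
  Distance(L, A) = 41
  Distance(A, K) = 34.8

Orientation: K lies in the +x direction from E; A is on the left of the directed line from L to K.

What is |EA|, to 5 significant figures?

39.780

E is at the origin; E and K share the same y with |EK| = 55.7 and K in +x, so K = (55.7, 0). EL runs at 119.8° with |EL| = 17.5, so L = (-8.6970, 15.186). A is determined by |LA| = 41.0 and |AK| = 34.8 together: it lies at the intersection of circle(L, 41.0) and circle(K, 34.8). With |LK| = 66.163, the foot of the radical line on LK is 36.633 from L and the perpendicular offset is √(41.0² − 36.633²) = 18.412. Taking the left-of-LK solution: A = (31.184, 24.698).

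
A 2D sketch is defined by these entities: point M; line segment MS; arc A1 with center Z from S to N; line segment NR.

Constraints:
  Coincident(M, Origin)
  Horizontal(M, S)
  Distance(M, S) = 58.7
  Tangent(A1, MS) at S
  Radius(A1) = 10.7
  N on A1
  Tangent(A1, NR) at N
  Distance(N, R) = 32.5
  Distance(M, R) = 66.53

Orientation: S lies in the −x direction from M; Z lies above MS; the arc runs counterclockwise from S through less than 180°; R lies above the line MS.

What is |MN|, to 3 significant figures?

49.3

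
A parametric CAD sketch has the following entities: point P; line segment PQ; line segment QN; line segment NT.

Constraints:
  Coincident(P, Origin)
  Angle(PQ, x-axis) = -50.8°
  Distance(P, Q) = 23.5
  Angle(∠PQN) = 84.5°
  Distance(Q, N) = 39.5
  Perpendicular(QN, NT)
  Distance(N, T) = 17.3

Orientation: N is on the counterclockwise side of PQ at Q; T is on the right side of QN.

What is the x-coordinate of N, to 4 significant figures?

42.93

P is at the origin; PQ runs at -50.8° with length 23.5, so Q = 23.5·(cos -50.8°, sin -50.8°) = (14.85, -18.21). ∠PQN = 84.5°, so QN runs at -50.8° + (180° − 84.5°) = 44.70° from the x-axis; with |QN| = 39.5, N = Q + 39.5·(cos 44.70°, sin 44.70°) = (42.93, 9.573). So N.x = 42.93.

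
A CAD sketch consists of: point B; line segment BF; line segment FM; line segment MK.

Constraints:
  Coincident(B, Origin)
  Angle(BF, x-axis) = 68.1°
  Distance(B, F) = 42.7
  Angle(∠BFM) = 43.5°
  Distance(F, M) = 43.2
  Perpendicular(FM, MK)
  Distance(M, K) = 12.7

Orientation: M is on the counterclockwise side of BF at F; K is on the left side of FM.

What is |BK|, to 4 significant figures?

20.69

B is at the origin; BF runs at 68.1° with length 42.7, so F = 42.7·(cos 68.1°, sin 68.1°) = (15.93, 39.62). ∠BFM = 43.5°, so FM runs at 68.1° + (180° − 43.5°) = 204.6° from the x-axis; with |FM| = 43.2, M = F + 43.2·(cos 204.6°, sin 204.6°) = (-23.35, 21.64). FM ⟂ MK; with |MK| = 12.7 on the left of FM, K = M + 12.7·(0.4163, -0.9092) = (-18.07, 10.09). Then |BK| = |K − B| = 20.69.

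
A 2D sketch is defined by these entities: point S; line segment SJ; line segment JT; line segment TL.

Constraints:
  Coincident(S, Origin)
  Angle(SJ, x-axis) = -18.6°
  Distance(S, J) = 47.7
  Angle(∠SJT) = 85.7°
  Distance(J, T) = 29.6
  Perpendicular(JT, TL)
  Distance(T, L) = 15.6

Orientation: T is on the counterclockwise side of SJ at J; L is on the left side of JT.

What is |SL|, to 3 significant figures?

41.2

S is at the origin; SJ runs at -18.6° with length 47.7, so J = 47.7·(cos -18.6°, sin -18.6°) = (45.2, -15.2). ∠SJT = 85.7°, so JT runs at -18.6° + (180° − 85.7°) = 75.7° from the x-axis; with |JT| = 29.6, T = J + 29.6·(cos 75.7°, sin 75.7°) = (52.5, 13.5). JT is perpendicular to TL; with |TL| = 15.6 on the left of JT, L = T + 15.6·(-0.969, 0.247) = (37.4, 17.3). Then |SL| = |L − S| = 41.2.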